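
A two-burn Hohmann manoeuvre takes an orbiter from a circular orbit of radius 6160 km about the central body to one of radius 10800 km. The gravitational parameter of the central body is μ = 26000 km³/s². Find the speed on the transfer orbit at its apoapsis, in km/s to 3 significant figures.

The Hohmann ellipse has a_t = (r₁ + r₂)/2 = 8480 km.
At apoapsis, r = 10800 km.
Vis-viva: v = √[μ(2/r − 1/a_t)] = √[26000 × (2/10800 − 1/8480)] = 1.322 km/s.

v = 1.32 km/s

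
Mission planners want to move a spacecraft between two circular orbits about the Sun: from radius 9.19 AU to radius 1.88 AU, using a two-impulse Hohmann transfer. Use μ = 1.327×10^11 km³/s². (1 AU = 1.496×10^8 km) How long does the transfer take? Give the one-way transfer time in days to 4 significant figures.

In km: r₁ = 9.19 × 1.496×10^8 = 1.374824×10^9 km; r₂ = 1.88 × 1.496×10^8 = 2.81248×10^8 km.
Semi-major axis of the transfer orbit: a_t = (1.374824×10^9 + 2.81248×10^8)/2 = 8.28036×10^8 km.
Half the transfer-orbit period gives t = π√(a_t³/μ) = 2.055×10^8 s.
Converting: 2.055×10^8 s ÷ 86400 s/day = 2378 days.

t = 2378 days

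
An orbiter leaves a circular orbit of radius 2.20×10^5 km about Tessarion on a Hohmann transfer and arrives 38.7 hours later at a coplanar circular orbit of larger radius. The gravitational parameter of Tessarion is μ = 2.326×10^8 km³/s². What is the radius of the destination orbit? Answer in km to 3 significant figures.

Transfer time t = 38.7 hours = 1.3932×10^5 s, and t = π√(a_t³/μ).
So a_t = (μ t²/π²)^(1/3) = (2.326×10^8 × (1.3932×10^5)² / π²)^(1/3) = 7.7051×10^5 km.
Since a_t = (r₁ + r₂)/2, r₂ = 2a_t − r₁ = 2×7.7051×10^5 − 2.200×10^5 = 1.32102×10^6 km.

r₂ = 1.32×10^6 km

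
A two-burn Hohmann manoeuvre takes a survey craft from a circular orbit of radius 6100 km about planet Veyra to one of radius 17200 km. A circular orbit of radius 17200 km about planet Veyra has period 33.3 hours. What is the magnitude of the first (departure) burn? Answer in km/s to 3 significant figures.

Δv₁ = 0.326 km/s

From Kepler's third law T² = 4π²r³/μ at r = 17200 km, T = 33.3 hours = 33.3 × 3600 s = 1.1988×10^5 s: μ = 4π²r³/T² = 13978.2 km³/s².
The Hohmann ellipse has a_t = (r₁ + r₂)/2 = 11650 km.
Circular speed at r = 6100 km: v_c = √(μ/r) = 1.51377 km/s.
Transfer-orbit speed at the same r (vis-viva, a = a_t): v_t = √[μ(2/r − 1/a_t)] = 1.83934 km/s.
Δv₁ = |v_t − v_c| = |1.83934 − 1.51377| = 0.3256 km/s.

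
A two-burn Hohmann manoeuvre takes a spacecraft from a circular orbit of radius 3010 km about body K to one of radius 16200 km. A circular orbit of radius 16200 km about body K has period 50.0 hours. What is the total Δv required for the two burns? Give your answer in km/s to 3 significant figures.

Δv = 0.641 km/s

From Kepler's third law T² = 4π²r³/μ at r = 16200 km, T = 50.0 hours = 50.0 × 3600 s = 1.800×10^5 s: μ = 4π²r³/T² = 5180.36 km³/s².
Transfer-ellipse semi-major axis a_t = (r₁ + r₂)/2 = (3010 + 16200)/2 = 9605 km.
At r₁ the circular-orbit speed is v₁ = √(μ/r₁) = 1.31189 km/s.
Transfer-orbit speed at r₁ (v² = μ(2/r − 1/a)): v_p = √[μ(2/r₁ − 1/a_t)] = 1.70375 km/s.
First burn Δv₁ = |v_p − v₁| = 0.3919 km/s.
At r₂, v₂ = √(μ/r₂) = 0.5655 km/s.
Transfer-orbit speed at r₂: v_a = √[μ(2/r₂ − 1/a_t)] = 0.3166 km/s.
Second burn Δv₂ = |v₂ − v_a| = 0.2489 km/s.
Total Δv = Δv₁ + Δv₂ = 0.6408 km/s.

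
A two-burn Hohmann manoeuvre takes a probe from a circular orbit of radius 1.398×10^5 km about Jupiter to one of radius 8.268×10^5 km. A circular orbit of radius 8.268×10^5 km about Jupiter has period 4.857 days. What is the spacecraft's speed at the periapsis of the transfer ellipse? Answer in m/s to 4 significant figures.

From Kepler's third law T² = 4π²r³/μ at r = 8.268×10^5 km, T = 4.857 days = 4.857 × 86400 s = 4.196448×10^5 s: μ = 4π²r³/T² = 1.26706×10^8 km³/s².
Transfer-ellipse semi-major axis a_t = (r₁ + r₂)/2 = (1.398×10^5 + 8.268×10^5)/2 = 4.833×10^5 km.
The periapsis of the transfer ellipse is at r = 1.398×10^5 km.
Applying v² = μ(2/r − 1/a_t): v = 39.38 km/s.

v = 39380 m/s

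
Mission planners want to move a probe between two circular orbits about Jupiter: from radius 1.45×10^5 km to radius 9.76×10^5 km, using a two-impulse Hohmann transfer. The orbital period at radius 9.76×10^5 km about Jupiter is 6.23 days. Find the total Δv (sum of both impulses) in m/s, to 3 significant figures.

From Kepler's third law T² = 4π²r³/μ at r = 9.76×10^5 km, T = 6.23 days = 6.23 × 86400 s = 5.38272×10^5 s: μ = 4π²r³/T² = 1.26679×10^8 km³/s².
Semi-major axis of the transfer orbit: a_t = (1.450×10^5 + 9.760×10^5)/2 = 5.605×10^5 km.
At r₁ the circular-orbit speed is v₁ = √(μ/r₁) = 29.558 km/s.
Transfer-orbit speed at r₁ (vis-viva): v_p = √[μ(2/r₁ − 1/a_t)] = 39.004 km/s.
First burn Δv₁ = |v_p − v₁| = 9.446 km/s.
Circular speed at r₂: v₂ = √(μ/r₂) = 11.393 km/s.
Transfer-orbit speed at r₂: v_a = √[μ(2/r₂ − 1/a_t)] = 5.7946 km/s.
Second burn Δv₂ = |v₂ − v_a| = 5.598 km/s.
Total Δv = Δv₁ + Δv₂ = 15.04 km/s.

Δv = 15000 m/s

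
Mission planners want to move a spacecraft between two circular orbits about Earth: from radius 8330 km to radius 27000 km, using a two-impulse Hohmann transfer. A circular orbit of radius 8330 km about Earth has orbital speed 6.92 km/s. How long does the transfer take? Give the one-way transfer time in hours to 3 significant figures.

t = 3.24 hours

From the circular-orbit relation v² = μ/r at r = 8330 km: μ = v²r = (6.92)² × 8330 = 3.98894×10^5 km³/s².
The Hohmann ellipse has a_t = (r₁ + r₂)/2 = 17665 km.
Half the transfer-orbit period gives t = π√(a_t³/μ) = 11680 s.
Converting: 11680 s ÷ 3600 s/hour = 3.24 hours.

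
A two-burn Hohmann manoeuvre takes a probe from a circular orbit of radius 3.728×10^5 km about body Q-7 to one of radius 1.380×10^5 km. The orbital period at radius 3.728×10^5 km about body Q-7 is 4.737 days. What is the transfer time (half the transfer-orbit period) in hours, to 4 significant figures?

From Kepler's third law T² = 4π²r³/μ at r = 3.728×10^5 km, T = 4.737 days = 4.737 × 86400 s = 4.092768×10^5 s: μ = 4π²r³/T² = 1.22111×10^7 km³/s².
The Hohmann ellipse has a_t = (r₁ + r₂)/2 = 2.554×10^5 km.
Transfer time t = π√(a_t³/μ) = π√((2.554×10^5)³ / 1.22111×10^7) = 1.1604×10^5 s.
Converting: 1.1604×10^5 s ÷ 3600 s/hour = 32.23 hours.

t = 32.23 hours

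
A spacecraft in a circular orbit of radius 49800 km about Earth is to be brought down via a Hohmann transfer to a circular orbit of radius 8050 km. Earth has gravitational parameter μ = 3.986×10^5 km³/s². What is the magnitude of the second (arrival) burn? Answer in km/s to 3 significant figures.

Δv₂ = 2.20 km/s

The Hohmann ellipse has a_t = (r₁ + r₂)/2 = 28925 km.
Circular speed at r = 8050 km: v_c = √(μ/r) = 7.037 km/s.
Transfer-orbit speed at the same r (vis-viva, a = a_t): v_t = √[μ(2/r − 1/a_t)] = 9.233 km/s.
Δv₂ = |v_t − v_c| = |9.233 − 7.037| = 2.196 km/s.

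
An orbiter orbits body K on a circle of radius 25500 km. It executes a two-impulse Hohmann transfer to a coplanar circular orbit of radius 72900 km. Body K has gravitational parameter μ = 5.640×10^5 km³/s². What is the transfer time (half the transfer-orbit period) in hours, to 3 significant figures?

Semi-major axis of the transfer orbit: a_t = (25500 + 72900)/2 = 49200 km.
Half the transfer-orbit period gives t = π√(a_t³/μ) = 45650 s.
Converting: 45650 s ÷ 3600 s/hour = 12.7 hours.

t = 12.7 hours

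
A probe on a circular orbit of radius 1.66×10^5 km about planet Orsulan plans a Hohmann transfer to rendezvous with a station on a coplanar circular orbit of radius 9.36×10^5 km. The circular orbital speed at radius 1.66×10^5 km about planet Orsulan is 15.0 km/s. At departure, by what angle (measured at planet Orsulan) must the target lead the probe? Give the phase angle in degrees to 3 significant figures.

φ = 98.7°

From the circular-orbit relation v² = μ/r at r = 1.66×10^5 km: μ = v²r = (15.0)² × 1.66×10^5 = 3.73500×10^7 km³/s².
Transfer-ellipse semi-major axis a_t = (r₁ + r₂)/2 = (1.660×10^5 + 9.360×10^5)/2 = 5.510×10^5 km.
The half-period of the transfer ellipse is t = π√(a_t³/μ) = 2.102×10^5 s.
Target angular speed ω₂ = √(μ/r₂³) = 6.749×10^-6 rad/s.
Angle swept by the target during transfer: ω₂·t = 1.419 rad = 81.30°.
The probe traverses 180° on the transfer ellipse, so the target must lead by 180° − 81.30° = 98.7°.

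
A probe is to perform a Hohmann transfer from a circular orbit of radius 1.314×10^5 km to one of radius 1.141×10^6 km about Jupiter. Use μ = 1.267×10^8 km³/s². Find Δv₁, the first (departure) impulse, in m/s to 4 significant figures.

The Hohmann ellipse has a_t = (r₁ + r₂)/2 = 6.362×10^5 km.
On the circular orbit at r = 1.314×10^5 km, v_c = √(μ/r) = 31.05 km/s.
Vis-viva on the transfer ellipse at r = 1.314×10^5 km gives v_t = √[μ(2/r − 1/a_t)] = 41.58 km/s.
Δv₁ = |v_t − v_c| = |41.58 − 31.05| = 10.53 km/s.

Δv₁ = 10530 m/s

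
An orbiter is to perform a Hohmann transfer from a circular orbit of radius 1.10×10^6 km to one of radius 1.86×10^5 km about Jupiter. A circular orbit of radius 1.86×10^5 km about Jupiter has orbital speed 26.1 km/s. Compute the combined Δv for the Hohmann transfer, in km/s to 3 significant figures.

From the circular-orbit relation v² = μ/r at r = 1.86×10^5 km: μ = v²r = (26.1)² × 1.86×10^5 = 1.26705×10^8 km³/s².
Transfer-ellipse semi-major axis a_t = (r₁ + r₂)/2 = (1.100×10^6 + 1.860×10^5)/2 = 6.430×10^5 km.
Circular speed at r₁: v₁ = √(μ/r₁) = √(1.26705×10^8/1.100×10^6) = 10.732 km/s.
Transfer-orbit speed at r₁ (vis-viva equation): v_a = √[μ(2/r₁ − 1/a_t)] = 5.7723 km/s.
First burn Δv₁ = |v_a − v₁| = 4.960 km/s.
Circular speed at r₂: v₂ = √(μ/r₂) = 26.100 km/s.
Transfer-orbit speed at r₂: v_p = √[μ(2/r₂ − 1/a_t)] = 34.137 km/s.
Second burn Δv₂ = |v₂ − v_p| = 8.037 km/s.
Total Δv = Δv₁ + Δv₂ = 13.00 km/s.

Δv = 13.0 km/s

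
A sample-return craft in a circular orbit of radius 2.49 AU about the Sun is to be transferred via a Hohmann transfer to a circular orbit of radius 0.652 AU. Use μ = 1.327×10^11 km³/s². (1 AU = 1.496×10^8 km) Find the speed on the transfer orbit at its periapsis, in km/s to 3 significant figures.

v = 46.4 km/s

In km: r₁ = 2.49 × 1.496×10^8 = 3.72504×10^8 km; r₂ = 0.652 × 1.496×10^8 = 9.75392×10^7 km.
Transfer-ellipse semi-major axis a_t = (r₁ + r₂)/2 = (3.72504×10^8 + 9.75392×10^7)/2 = 2.350216×10^8 km.
The periapsis of the transfer ellipse is at r = 9.75392×10^7 km.
Applying v² = μ(2/r − 1/a_t): v = 46.44 km/s.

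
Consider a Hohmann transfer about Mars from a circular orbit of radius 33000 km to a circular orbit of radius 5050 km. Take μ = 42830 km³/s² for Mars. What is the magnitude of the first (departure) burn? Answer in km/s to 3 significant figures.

Semi-major axis of the transfer orbit: a_t = (33000 + 5050)/2 = 19025 km.
On the circular orbit at r = 33000 km, v_c = √(μ/r) = 1.13924 km/s.
Transfer-orbit speed at the same r (vis-viva, a = a_t): v_t = √[μ(2/r − 1/a_t)] = 0.586949 km/s.
Δv₁ = |v_t − v_c| = |0.586949 − 1.13924| = 0.5523 km/s.

Δv₁ = 0.552 km/s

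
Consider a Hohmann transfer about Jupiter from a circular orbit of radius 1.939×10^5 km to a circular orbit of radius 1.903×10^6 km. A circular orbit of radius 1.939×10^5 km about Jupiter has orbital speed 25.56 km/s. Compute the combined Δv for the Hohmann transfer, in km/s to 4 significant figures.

From the circular-orbit relation v² = μ/r at r = 1.939×10^5 km: μ = v²r = (25.56)² × 1.939×10^5 = 1.26678×10^8 km³/s².
Transfer-ellipse semi-major axis a_t = (r₁ + r₂)/2 = (1.939×10^5 + 1.903×10^6)/2 = 1.04845×10^6 km.
At r₁ the circular-orbit speed is v₁ = √(μ/r₁) = 25.5600 km/s.
Transfer-orbit speed at r₁ (vis-viva equation): v_p = √[μ(2/r₁ − 1/a_t)] = 34.4355 km/s.
First burn Δv₁ = |v_p − v₁| = 8.8755 km/s.
Circular speed at r₂: v₂ = √(μ/r₂) = 8.1589 km/s.
Transfer-orbit speed at r₂: v_a = √[μ(2/r₂ − 1/a_t)] = 3.5087 km/s.
Second burn Δv₂ = |v₂ − v_a| = 4.6502 km/s.
Total Δv = Δv₁ + Δv₂ = 13.53 km/s.

Δv = 13.53 km/s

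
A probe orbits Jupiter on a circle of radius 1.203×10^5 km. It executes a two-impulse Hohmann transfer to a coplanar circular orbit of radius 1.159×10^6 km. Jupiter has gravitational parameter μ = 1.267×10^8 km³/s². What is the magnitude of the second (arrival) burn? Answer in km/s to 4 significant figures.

Semi-major axis of the transfer orbit: a_t = (1.203×10^5 + 1.159×10^6)/2 = 6.3965×10^5 km.
On the circular orbit at r = 1.159×10^6 km, v_c = √(μ/r) = 10.4555 km/s.
Vis-viva on the transfer ellipse at r = 1.159×10^6 km gives v_t = √[μ(2/r − 1/a_t)] = 4.53428 km/s.
Δv₂ = |v_t − v_c| = |4.53428 − 10.4555| = 5.921 km/s.

Δv₂ = 5.921 km/s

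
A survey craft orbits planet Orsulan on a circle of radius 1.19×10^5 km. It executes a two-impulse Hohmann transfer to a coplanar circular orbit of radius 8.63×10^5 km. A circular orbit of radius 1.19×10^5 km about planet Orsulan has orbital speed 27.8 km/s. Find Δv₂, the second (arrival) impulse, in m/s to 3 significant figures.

From the circular-orbit relation v² = μ/r at r = 1.19×10^5 km: μ = v²r = (27.8)² × 1.19×10^5 = 9.19680×10^7 km³/s².
Transfer-ellipse semi-major axis a_t = (r₁ + r₂)/2 = (1.190×10^5 + 8.630×10^5)/2 = 4.910×10^5 km.
On the circular orbit at r = 8.630×10^5 km, v_c = √(μ/r) = 10.323 km/s.
Vis-viva on the transfer ellipse at r = 8.630×10^5 km gives v_t = √[μ(2/r − 1/a_t)] = 5.0821 km/s.
Δv₂ = |v_t − v_c| = |5.0821 − 10.323| = 5.241 km/s.

Δv₂ = 5240 m/s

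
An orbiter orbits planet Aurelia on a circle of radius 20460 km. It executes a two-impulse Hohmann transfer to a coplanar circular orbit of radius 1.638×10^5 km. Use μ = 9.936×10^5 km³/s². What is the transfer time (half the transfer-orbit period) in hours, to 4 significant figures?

Transfer-ellipse semi-major axis a_t = (r₁ + r₂)/2 = (20460 + 1.638×10^5)/2 = 92130 km.
By Kepler's third law the transfer-orbit period is T = 2π√(a_t³/μ), so t = T/2 = 88130 s.
Converting: 88130 s ÷ 3600 s/hour = 24.48 hours.

t = 24.48 hours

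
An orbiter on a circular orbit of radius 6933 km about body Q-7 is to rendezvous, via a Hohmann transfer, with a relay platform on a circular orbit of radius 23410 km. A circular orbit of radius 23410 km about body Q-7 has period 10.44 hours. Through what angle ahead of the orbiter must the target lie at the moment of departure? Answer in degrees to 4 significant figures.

φ = 86.09°

From Kepler's third law T² = 4π²r³/μ at r = 23410 km, T = 10.44 hours = 10.44 × 3600 s = 37584 s: μ = 4π²r³/T² = 3.58557×10^5 km³/s².
Transfer-ellipse semi-major axis a_t = (r₁ + r₂)/2 = (6933 + 23410)/2 = 15171.5 km.
Transfer time t = π√(a_t³/μ) = 9804 s.
Target angular speed ω₂ = √(μ/r₂³) = 1.672×10^-4 rad/s.
Angle swept by the target during transfer: ω₂·t = 1.639 rad = 93.91°.
Arrival is 180° from departure on the ellipse, so φ = 180° − 93.91° = 86.09°.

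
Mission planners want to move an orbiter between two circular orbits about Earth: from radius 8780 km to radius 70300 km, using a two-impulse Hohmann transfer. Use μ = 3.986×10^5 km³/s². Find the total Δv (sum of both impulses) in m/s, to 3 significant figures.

Δv = 3510 m/s

Transfer-ellipse semi-major axis a_t = (r₁ + r₂)/2 = (8780 + 70300)/2 = 39540 km.
Circular speed at r₁: v₁ = √(μ/r₁) = √(3.986×10^5/8780) = 6.738 km/s.
On the transfer ellipse at r₁, vis-viva equation gives v_p = √[μ(2/r₁ − 1/a_t)] = 8.984 km/s.
First burn Δv₁ = |v_p − v₁| = 2.246 km/s.
Circular speed at r₂: v₂ = √(μ/r₂) = 2.381 km/s.
Transfer-orbit speed at r₂: v_a = √[μ(2/r₂ − 1/a_t)] = 1.122 km/s.
Second burn Δv₂ = |v₂ − v_a| = 1.259 km/s.
Δv = Δv₁ + Δv₂ = 2.246 + 1.259 = 3.505 km/s.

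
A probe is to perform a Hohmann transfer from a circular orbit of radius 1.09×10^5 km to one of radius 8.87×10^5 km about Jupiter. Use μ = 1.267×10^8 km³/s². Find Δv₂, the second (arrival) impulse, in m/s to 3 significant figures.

Δv₂ = 6360 m/s

The Hohmann ellipse has a_t = (r₁ + r₂)/2 = 4.980×10^5 km.
On the circular orbit at r = 8.870×10^5 km, v_c = √(μ/r) = 11.9516 km/s.
Vis-viva on the transfer ellipse at r = 8.870×10^5 km gives v_t = √[μ(2/r − 1/a_t)] = 5.59146 km/s.
Δv₂ = |v_t − v_c| = |5.59146 − 11.9516| = 6.360 km/s.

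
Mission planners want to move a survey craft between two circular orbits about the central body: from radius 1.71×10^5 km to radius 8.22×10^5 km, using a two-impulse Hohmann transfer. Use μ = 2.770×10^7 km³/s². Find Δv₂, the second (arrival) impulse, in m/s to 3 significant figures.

Δv₂ = 2400 m/s

Semi-major axis of the transfer orbit: a_t = (1.710×10^5 + 8.220×10^5)/2 = 4.965×10^5 km.
On the circular orbit at r = 8.220×10^5 km, v_c = √(μ/r) = 5.805 km/s.
Vis-viva on the transfer ellipse at r = 8.220×10^5 km gives v_t = √[μ(2/r − 1/a_t)] = 3.407 km/s.
Δv₂ = |v_t − v_c| = |3.407 − 5.805| = 2.398 km/s.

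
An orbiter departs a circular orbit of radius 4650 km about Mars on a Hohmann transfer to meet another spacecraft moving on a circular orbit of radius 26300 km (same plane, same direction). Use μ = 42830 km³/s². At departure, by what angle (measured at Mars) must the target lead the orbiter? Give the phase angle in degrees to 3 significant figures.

Transfer-ellipse semi-major axis a_t = (r₁ + r₂)/2 = (4650 + 26300)/2 = 15475 km.
The half-period of the transfer ellipse is t = π√(a_t³/μ) = 29222.8 s.
The target's mean motion on its circular orbit is ω₂ = √(μ/r₂³) = 4.85222×10^-5 rad/s.
Angle swept by the target during transfer: ω₂·t = 1.41795 rad = 81.24°.
Arrival is 180° from departure on the ellipse, so φ = 180° − 81.24° = 98.8°.

φ = 98.8°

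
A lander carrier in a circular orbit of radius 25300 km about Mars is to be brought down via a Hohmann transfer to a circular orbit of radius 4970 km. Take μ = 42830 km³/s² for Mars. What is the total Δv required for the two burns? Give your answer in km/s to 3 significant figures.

Transfer-ellipse semi-major axis a_t = (r₁ + r₂)/2 = (25300 + 4970)/2 = 15135 km.
At r₁ the circular-orbit speed is v₁ = √(μ/r₁) = 1.3011 km/s.
Transfer-orbit speed at r₁ (vis-viva): v_a = √[μ(2/r₁ − 1/a_t)] = 0.74559 km/s.
First burn Δv₁ = |v_a − v₁| = 0.5555 km/s.
Circular speed at r₂: v₂ = √(μ/r₂) = 2.9356 km/s.
Transfer-orbit speed at r₂: v_p = √[μ(2/r₂ − 1/a_t)] = 3.7955 km/s.
Second burn Δv₂ = |v₂ − v_p| = 0.8599 km/s.
Total Δv = Δv₁ + Δv₂ = 1.415 km/s.

Δv = 1.42 km/s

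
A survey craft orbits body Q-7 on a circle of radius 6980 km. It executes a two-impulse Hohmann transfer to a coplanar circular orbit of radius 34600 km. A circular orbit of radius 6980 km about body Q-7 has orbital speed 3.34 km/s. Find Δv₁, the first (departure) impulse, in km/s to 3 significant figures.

From the circular-orbit relation v² = μ/r at r = 6980 km: μ = v²r = (3.34)² × 6980 = 77866.1 km³/s².
The Hohmann ellipse has a_t = (r₁ + r₂)/2 = 20790 km.
On the circular orbit at r = 6980 km, v_c = √(μ/r) = 3.3400 km/s.
Vis-viva on the transfer ellipse at r = 6980 km gives v_t = √[μ(2/r − 1/a_t)] = 4.3088 km/s.
Δv₁ = |v_t − v_c| = |4.3088 − 3.3400| = 0.9688 km/s.

Δv₁ = 0.969 km/s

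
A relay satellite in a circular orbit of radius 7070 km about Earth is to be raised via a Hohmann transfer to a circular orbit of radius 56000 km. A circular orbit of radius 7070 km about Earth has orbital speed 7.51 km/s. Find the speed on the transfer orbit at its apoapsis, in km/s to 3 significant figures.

From the circular-orbit relation v² = μ/r at r = 7070 km: μ = v²r = (7.51)² × 7070 = 3.98749×10^5 km³/s².
Transfer-ellipse semi-major axis a_t = (r₁ + r₂)/2 = (7070 + 56000)/2 = 31535 km.
At apoapsis, r = 56000 km.
Vis-viva: v = √[μ(2/r − 1/a_t)] = √[3.98749×10^5 × (2/56000 − 1/31535)] = 1.263 km/s.

v = 1.26 km/s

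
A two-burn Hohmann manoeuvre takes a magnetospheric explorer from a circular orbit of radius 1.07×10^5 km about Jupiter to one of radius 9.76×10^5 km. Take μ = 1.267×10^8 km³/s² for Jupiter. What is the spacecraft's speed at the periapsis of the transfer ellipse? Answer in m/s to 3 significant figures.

v = 46200 m/s

Transfer-ellipse semi-major axis a_t = (r₁ + r₂)/2 = (1.070×10^5 + 9.760×10^5)/2 = 5.415×10^5 km.
The periapsis of the transfer ellipse is at r = 1.070×10^5 km.
From the vis-viva equation, v = √[μ(2/r − 1/a_t)] = 46.20 km/s.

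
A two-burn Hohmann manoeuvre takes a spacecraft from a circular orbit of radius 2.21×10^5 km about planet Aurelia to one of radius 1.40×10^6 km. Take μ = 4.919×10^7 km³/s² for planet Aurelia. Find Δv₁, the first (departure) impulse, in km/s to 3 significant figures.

The Hohmann ellipse has a_t = (r₁ + r₂)/2 = 8.105×10^5 km.
Circular speed at r = 2.210×10^5 km: v_c = √(μ/r) = 14.919 km/s.
Vis-viva on the transfer ellipse at r = 2.210×10^5 km gives v_t = √[μ(2/r − 1/a_t)] = 19.608 km/s.
Δv₁ = |v_t − v_c| = |19.608 − 14.919| = 4.689 km/s.

Δv₁ = 4.69 km/s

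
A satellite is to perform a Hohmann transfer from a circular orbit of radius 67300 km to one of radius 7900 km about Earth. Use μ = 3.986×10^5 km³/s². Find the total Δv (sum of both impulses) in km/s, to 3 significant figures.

Semi-major axis of the transfer orbit: a_t = (67300 + 7900)/2 = 37600 km.
Circular speed at r₁: v₁ = √(μ/r₁) = √(3.986×10^5/67300) = 2.434 km/s.
On the transfer ellipse at r₁, vis-viva gives v_a = √[μ(2/r₁ − 1/a_t)] = 1.116 km/s.
First burn Δv₁ = |v_a − v₁| = 1.318 km/s.
Circular speed at r₂: v₂ = √(μ/r₂) = 7.103 km/s.
Transfer-orbit speed at r₂: v_p = √[μ(2/r₂ − 1/a_t)] = 9.503 km/s.
Second burn Δv₂ = |v₂ − v_p| = 2.400 km/s.
Δv = Δv₁ + Δv₂ = 1.318 + 2.400 = 3.718 km/s.

Δv = 3.72 km/s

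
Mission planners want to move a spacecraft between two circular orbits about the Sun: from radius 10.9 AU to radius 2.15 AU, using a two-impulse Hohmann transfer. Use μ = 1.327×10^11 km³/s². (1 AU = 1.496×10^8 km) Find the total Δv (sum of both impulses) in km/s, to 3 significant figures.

In km: r₁ = 10.9 × 1.496×10^8 = 1.63064×10^9 km; r₂ = 2.15 × 1.496×10^8 = 3.2164×10^8 km.
The Hohmann ellipse has a_t = (r₁ + r₂)/2 = 9.7614×10^8 km.
Circular speed at r₁: v₁ = √(μ/r₁) = √(1.327×10^11/1.63064×10^9) = 9.021 km/s.
Transfer-orbit speed at r₁ (v² = μ(2/r − 1/a)): v_a = √[μ(2/r₁ − 1/a_t)] = 5.178 km/s.
First burn Δv₁ = |v_a − v₁| = 3.843 km/s.
At r₂, v₂ = √(μ/r₂) = 20.312 km/s.
Transfer-orbit speed at r₂: v_p = √[μ(2/r₂ − 1/a_t)] = 26.253 km/s.
Second burn Δv₂ = |v₂ − v_p| = 5.941 km/s.
Δv = Δv₁ + Δv₂ = 3.843 + 5.941 = 9.784 km/s.

Δv = 9.78 km/s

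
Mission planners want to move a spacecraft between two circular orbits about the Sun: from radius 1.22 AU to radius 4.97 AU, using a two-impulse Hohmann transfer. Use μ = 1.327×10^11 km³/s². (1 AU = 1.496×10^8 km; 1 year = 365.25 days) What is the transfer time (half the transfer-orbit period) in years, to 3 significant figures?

t = 2.72 years

In km: r₁ = 1.22 × 1.496×10^8 = 1.82512×10^8 km; r₂ = 4.97 × 1.496×10^8 = 7.43512×10^8 km.
Transfer-ellipse semi-major axis a_t = (r₁ + r₂)/2 = (1.82512×10^8 + 7.43512×10^8)/2 = 4.63012×10^8 km.
Transfer time t = π√(a_t³/μ) = π√((4.63012×10^8)³ / 1.327×10^11) = 8.592×10^7 s.
Converting: 8.592×10^7 s ÷ 3.15576×10^7 s/year (365.25 × 86400) = 2.72 years.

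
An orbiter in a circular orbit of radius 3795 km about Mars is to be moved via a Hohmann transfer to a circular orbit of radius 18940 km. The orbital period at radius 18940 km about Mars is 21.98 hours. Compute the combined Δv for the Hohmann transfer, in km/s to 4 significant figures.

Δv = 1.612 km/s

From Kepler's third law T² = 4π²r³/μ at r = 18940 km, T = 21.98 hours = 21.98 × 3600 s = 79128 s: μ = 4π²r³/T² = 42839.0 km³/s².
Transfer-ellipse semi-major axis a_t = (r₁ + r₂)/2 = (3795 + 18940)/2 = 11367.5 km.
Circular speed at r₁: v₁ = √(μ/r₁) = √(42839.0/3795) = 3.360 km/s.
Transfer-orbit speed at r₁ (vis-viva): v_p = √[μ(2/r₁ − 1/a_t)] = 4.337 km/s.
First burn Δv₁ = |v_p − v₁| = 0.9770 km/s.
Circular speed at r₂: v₂ = √(μ/r₂) = 1.504 km/s.
Transfer-orbit speed at r₂: v_a = √[μ(2/r₂ − 1/a_t)] = 0.8690 km/s.
Second burn Δv₂ = |v₂ − v_a| = 0.6350 km/s.
Δv = Δv₁ + Δv₂ = 0.9770 + 0.6350 = 1.612 km/s.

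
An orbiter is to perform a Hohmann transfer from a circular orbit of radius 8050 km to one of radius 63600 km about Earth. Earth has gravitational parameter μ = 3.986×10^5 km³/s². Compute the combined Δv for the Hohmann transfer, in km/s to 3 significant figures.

Semi-major axis of the transfer orbit: a_t = (8050 + 63600)/2 = 35825 km.
Circular speed at r₁: v₁ = √(μ/r₁) = √(3.986×10^5/8050) = 7.037 km/s.
On the transfer ellipse at r₁, vis-viva equation gives v_p = √[μ(2/r₁ − 1/a_t)] = 9.376 km/s.
First burn Δv₁ = |v_p − v₁| = 2.339 km/s.
Circular speed at r₂: v₂ = √(μ/r₂) = 2.5035 km/s.
Transfer-orbit speed at r₂: v_a = √[μ(2/r₂ − 1/a_t)] = 1.1867 km/s.
Second burn Δv₂ = |v₂ − v_a| = 1.317 km/s.
Total Δv = Δv₁ + Δv₂ = 3.656 km/s.

Δv = 3.66 km/s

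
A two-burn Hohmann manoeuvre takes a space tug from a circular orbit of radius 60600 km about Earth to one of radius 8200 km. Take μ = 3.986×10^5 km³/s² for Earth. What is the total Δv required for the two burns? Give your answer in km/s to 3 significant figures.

The Hohmann ellipse has a_t = (r₁ + r₂)/2 = 34400 km.
At r₁ the circular-orbit speed is v₁ = √(μ/r₁) = 2.5647 km/s.
Transfer-orbit speed at r₁ (vis-viva): v_a = √[μ(2/r₁ − 1/a_t)] = 1.2522 km/s.
First burn Δv₁ = |v_a − v₁| = 1.3125 km/s.
At r₂, v₂ = √(μ/r₂) = 6.9721 km/s.
Transfer-orbit speed at r₂: v_p = √[μ(2/r₂ − 1/a_t)] = 9.2538 km/s.
Second burn Δv₂ = |v₂ − v_p| = 2.2817 km/s.
Total Δv = Δv₁ + Δv₂ = 3.594 km/s.

Δv = 3.59 km/s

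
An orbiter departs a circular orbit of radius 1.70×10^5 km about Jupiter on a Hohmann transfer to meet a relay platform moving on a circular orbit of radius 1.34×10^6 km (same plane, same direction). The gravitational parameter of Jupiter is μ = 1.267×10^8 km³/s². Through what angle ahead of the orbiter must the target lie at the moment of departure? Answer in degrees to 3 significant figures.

φ = 104°

Transfer-ellipse semi-major axis a_t = (r₁ + r₂)/2 = (1.700×10^5 + 1.340×10^6)/2 = 7.550×10^5 km.
Transfer time t = π√(a_t³/μ) = 1.8310×10^5 s.
Target angular speed ω₂ = √(μ/r₂³) = 7.2566×10^-6 rad/s.
Angle swept by the target during transfer: ω₂·t = 1.3287 rad = 76.13°.
The orbiter traverses 180° on the transfer ellipse, so the target must lead by 180° − 76.13° = 104°.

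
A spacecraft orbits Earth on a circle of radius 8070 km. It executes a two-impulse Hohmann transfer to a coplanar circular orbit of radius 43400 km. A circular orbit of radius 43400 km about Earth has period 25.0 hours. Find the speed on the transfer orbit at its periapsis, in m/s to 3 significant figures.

v = 9120 m/s

From Kepler's third law T² = 4π²r³/μ at r = 43400 km, T = 25.0 hours = 25.0 × 3600 s = 90000 s: μ = 4π²r³/T² = 3.98423×10^5 km³/s².
Transfer-ellipse semi-major axis a_t = (r₁ + r₂)/2 = (8070 + 43400)/2 = 25735 km.
At periapsis, r = 8070 km.
Applying v² = μ(2/r − 1/a_t): v = 9.125 km/s.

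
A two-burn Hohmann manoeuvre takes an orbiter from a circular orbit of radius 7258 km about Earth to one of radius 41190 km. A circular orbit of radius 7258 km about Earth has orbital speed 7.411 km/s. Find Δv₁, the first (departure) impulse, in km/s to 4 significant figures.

Δv₁ = 2.253 km/s

From the circular-orbit relation v² = μ/r at r = 7258 km: μ = v²r = (7.411)² × 7258 = 3.98631×10^5 km³/s².
Transfer-ellipse semi-major axis a_t = (r₁ + r₂)/2 = (7258 + 41190)/2 = 24224 km.
Circular speed at r = 7258 km: v_c = √(μ/r) = 7.411 km/s.
Transfer-orbit speed at the same r (vis-viva, a = a_t): v_t = √[μ(2/r − 1/a_t)] = 9.664 km/s.
Δv₁ = |v_t − v_c| = |9.664 − 7.411| = 2.253 km/s.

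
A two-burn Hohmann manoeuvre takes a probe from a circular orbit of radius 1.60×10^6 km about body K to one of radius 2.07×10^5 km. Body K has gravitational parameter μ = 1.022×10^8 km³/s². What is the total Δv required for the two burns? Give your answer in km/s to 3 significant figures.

Δv = 11.5 km/s

Semi-major axis of the transfer orbit: a_t = (1.600×10^6 + 2.070×10^5)/2 = 9.035×10^5 km.
Circular speed at r₁: v₁ = √(μ/r₁) = √(1.022×10^8/1.600×10^6) = 7.992 km/s.
Transfer-orbit speed at r₁ (v² = μ(2/r − 1/a)): v_a = √[μ(2/r₁ − 1/a_t)] = 3.825 km/s.
First burn Δv₁ = |v_a − v₁| = 4.167 km/s.
At r₂, v₂ = √(μ/r₂) = 22.220 km/s.
Transfer-orbit speed at r₂: v_p = √[μ(2/r₂ − 1/a_t)] = 29.569 km/s.
Second burn Δv₂ = |v₂ − v_p| = 7.349 km/s.
Total Δv = Δv₁ + Δv₂ = 11.52 km/s.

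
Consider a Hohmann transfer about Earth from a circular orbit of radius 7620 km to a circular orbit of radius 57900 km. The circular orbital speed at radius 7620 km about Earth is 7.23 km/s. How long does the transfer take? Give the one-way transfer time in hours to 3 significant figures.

t = 8.20 hours

From the circular-orbit relation v² = μ/r at r = 7620 km: μ = v²r = (7.23)² × 7620 = 3.98319×10^5 km³/s².
Transfer-ellipse semi-major axis a_t = (r₁ + r₂)/2 = (7620 + 57900)/2 = 32760 km.
By Kepler's third law the transfer-orbit period is T = 2π√(a_t³/μ), so t = T/2 = 29520 s.
Converting: 29520 s ÷ 3600 s/hour = 8.20 hours.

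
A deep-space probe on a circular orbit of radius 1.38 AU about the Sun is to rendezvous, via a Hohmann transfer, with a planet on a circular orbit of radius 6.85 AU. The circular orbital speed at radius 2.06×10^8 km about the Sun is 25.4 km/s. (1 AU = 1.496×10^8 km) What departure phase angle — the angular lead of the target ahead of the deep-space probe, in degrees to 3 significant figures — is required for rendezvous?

From the circular-orbit relation v² = μ/r at r = 2.06×10^8 km: μ = v²r = (25.4)² × 2.06×10^8 = 1.32903×10^11 km³/s².
In km: r₁ = 1.38 × 1.496×10^8 = 2.06448×10^8 km; r₂ = 6.85 × 1.496×10^8 = 1.02476×10^9 km.
The Hohmann ellipse has a_t = (r₁ + r₂)/2 = 6.15604×10^8 km.
Transfer time t = π√(a_t³/μ) = 1.3162×10^8 s.
Target angular speed ω₂ = √(μ/r₂³) = 1.1113×10^-8 rad/s.
Angle swept by the target during transfer: ω₂·t = 1.4627 rad = 83.81°.
The deep-space probe traverses 180° on the transfer ellipse, so the target must lead by 180° − 83.81° = 96.2°.

φ = 96.2°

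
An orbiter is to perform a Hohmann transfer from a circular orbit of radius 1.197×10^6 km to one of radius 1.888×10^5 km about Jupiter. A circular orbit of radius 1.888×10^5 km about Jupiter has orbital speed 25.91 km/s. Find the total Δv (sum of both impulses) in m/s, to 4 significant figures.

Δv = 13060 m/s

From the circular-orbit relation v² = μ/r at r = 1.888×10^5 km: μ = v²r = (25.91)² × 1.888×10^5 = 1.26747×10^8 km³/s².
Transfer-ellipse semi-major axis a_t = (r₁ + r₂)/2 = (1.197×10^6 + 1.888×10^5)/2 = 6.929×10^5 km.
At r₁ the circular-orbit speed is v₁ = √(μ/r₁) = 10.29 km/s.
On the transfer ellipse at r₁, vis-viva gives v_a = √[μ(2/r₁ − 1/a_t)] = 5.371 km/s.
First burn Δv₁ = |v_a − v₁| = 4.919 km/s.
At r₂, v₂ = √(μ/r₂) = 25.910 km/s.
Transfer-orbit speed at r₂: v_p = √[μ(2/r₂ − 1/a_t)] = 34.055 km/s.
Second burn Δv₂ = |v₂ − v_p| = 8.145 km/s.
Total Δv = Δv₁ + Δv₂ = 13.06 km/s.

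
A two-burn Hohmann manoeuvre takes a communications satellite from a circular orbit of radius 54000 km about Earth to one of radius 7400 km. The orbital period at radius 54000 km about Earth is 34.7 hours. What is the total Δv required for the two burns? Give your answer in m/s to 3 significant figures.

From Kepler's third law T² = 4π²r³/μ at r = 54000 km, T = 34.7 hours = 34.7 × 3600 s = 1.2492×10^5 s: μ = 4π²r³/T² = 3.98361×10^5 km³/s².
Semi-major axis of the transfer orbit: a_t = (54000 + 7400)/2 = 30700 km.
At r₁ the circular-orbit speed is v₁ = √(μ/r₁) = 2.7161 km/s.
On the transfer ellipse at r₁, vis-viva equation gives v_a = √[μ(2/r₁ − 1/a_t)] = 1.3335 km/s.
First burn Δv₁ = |v_a − v₁| = 1.3826 km/s.
Circular speed at r₂: v₂ = √(μ/r₂) = 7.33707 km/s.
Transfer-orbit speed at r₂: v_p = √[μ(2/r₂ − 1/a_t)] = 9.73084 km/s.
Second burn Δv₂ = |v₂ − v_p| = 2.3938 km/s.
Total Δv = Δv₁ + Δv₂ = 3.776 km/s.

Δv = 3780 m/s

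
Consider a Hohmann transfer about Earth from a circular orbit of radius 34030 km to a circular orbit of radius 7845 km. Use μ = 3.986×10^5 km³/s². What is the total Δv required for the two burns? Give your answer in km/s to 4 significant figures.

Δv = 3.287 km/s

Transfer-ellipse semi-major axis a_t = (r₁ + r₂)/2 = (34030 + 7845)/2 = 20937.5 km.
Circular speed at r₁: v₁ = √(μ/r₁) = √(3.986×10^5/34030) = 3.4225 km/s.
Transfer-orbit speed at r₁ (vis-viva equation): v_a = √[μ(2/r₁ − 1/a_t)] = 2.0949 km/s.
First burn Δv₁ = |v_a − v₁| = 1.328 km/s.
At r₂, v₂ = √(μ/r₂) = 7.128 km/s.
Transfer-orbit speed at r₂: v_p = √[μ(2/r₂ − 1/a_t)] = 9.087 km/s.
Second burn Δv₂ = |v₂ − v_p| = 1.959 km/s.
Δv = Δv₁ + Δv₂ = 1.328 + 1.959 = 3.287 km/s.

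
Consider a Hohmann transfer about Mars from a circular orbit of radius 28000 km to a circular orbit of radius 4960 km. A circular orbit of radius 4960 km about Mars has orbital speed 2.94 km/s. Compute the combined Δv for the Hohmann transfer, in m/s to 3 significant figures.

From the circular-orbit relation v² = μ/r at r = 4960 km: μ = v²r = (2.94)² × 4960 = 42872.3 km³/s².
Transfer-ellipse semi-major axis a_t = (r₁ + r₂)/2 = (28000 + 4960)/2 = 16480 km.
Circular speed at r₁: v₁ = √(μ/r₁) = √(42872.3/28000) = 1.23740 km/s.
On the transfer ellipse at r₁, vis-viva equation gives v_a = √[μ(2/r₁ − 1/a_t)] = 0.678846 km/s.
First burn Δv₁ = |v_a − v₁| = 0.5586 km/s.
At r₂, v₂ = √(μ/r₂) = 2.9400 km/s.
Transfer-orbit speed at r₂: v_p = √[μ(2/r₂ − 1/a_t)] = 3.8322 km/s.
Second burn Δv₂ = |v₂ − v_p| = 0.8922 km/s.
Δv = Δv₁ + Δv₂ = 0.5586 + 0.8922 = 1.451 km/s.

Δv = 1450 m/s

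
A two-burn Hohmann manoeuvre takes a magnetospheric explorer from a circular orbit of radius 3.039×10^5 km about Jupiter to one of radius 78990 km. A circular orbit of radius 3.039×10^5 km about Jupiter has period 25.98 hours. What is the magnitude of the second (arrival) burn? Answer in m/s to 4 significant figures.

From Kepler's third law T² = 4π²r³/μ at r = 3.039×10^5 km, T = 25.98 hours = 25.98 × 3600 s = 93528 s: μ = 4π²r³/T² = 1.26668×10^8 km³/s².
The Hohmann ellipse has a_t = (r₁ + r₂)/2 = 1.91445×10^5 km.
Circular speed at r = 78990 km: v_c = √(μ/r) = 40.04 km/s.
Vis-viva on the transfer ellipse at r = 78990 km gives v_t = √[μ(2/r − 1/a_t)] = 50.45 km/s.
Δv₂ = |v_t − v_c| = |50.45 − 40.04| = 10.41 km/s.

Δv₂ = 10410 m/s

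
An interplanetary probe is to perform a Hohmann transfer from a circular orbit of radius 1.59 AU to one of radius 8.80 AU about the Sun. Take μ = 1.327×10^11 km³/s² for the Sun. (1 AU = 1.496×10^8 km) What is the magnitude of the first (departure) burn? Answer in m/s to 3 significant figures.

In km: r₁ = 1.59 × 1.496×10^8 = 2.37864×10^8 km; r₂ = 8.80 × 1.496×10^8 = 1.31648×10^9 km.
Transfer-ellipse semi-major axis a_t = (r₁ + r₂)/2 = (2.37864×10^8 + 1.31648×10^9)/2 = 7.77172×10^8 km.
Circular speed at r = 2.37864×10^8 km: v_c = √(μ/r) = 23.6195 km/s.
Transfer-orbit speed at the same r (vis-viva, a = a_t): v_t = √[μ(2/r − 1/a_t)] = 30.7411 km/s.
Δv₁ = |v_t − v_c| = |30.7411 − 23.6195| = 7.122 km/s.

Δv₁ = 7120 m/s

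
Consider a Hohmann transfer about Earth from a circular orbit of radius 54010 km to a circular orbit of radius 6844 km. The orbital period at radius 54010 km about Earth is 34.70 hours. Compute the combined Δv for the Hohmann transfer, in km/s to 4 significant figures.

From Kepler's third law T² = 4π²r³/μ at r = 54010 km, T = 34.70 hours = 34.70 × 3600 s = 1.2492×10^5 s: μ = 4π²r³/T² = 3.98583×10^5 km³/s².
Semi-major axis of the transfer orbit: a_t = (54010 + 6844)/2 = 30427 km.
At r₁ the circular-orbit speed is v₁ = √(μ/r₁) = 2.7166 km/s.
On the transfer ellipse at r₁, v² = μ(2/r − 1/a) gives v_a = √[μ(2/r₁ − 1/a_t)] = 1.2884 km/s.
First burn Δv₁ = |v_a − v₁| = 1.428 km/s.
At r₂, v₂ = √(μ/r₂) = 7.6314 km/s.
Transfer-orbit speed at r₂: v_p = √[μ(2/r₂ − 1/a_t)] = 10.167 km/s.
Second burn Δv₂ = |v₂ − v_p| = 2.536 km/s.
Δv = Δv₁ + Δv₂ = 1.428 + 2.536 = 3.964 km/s.

Δv = 3.964 km/s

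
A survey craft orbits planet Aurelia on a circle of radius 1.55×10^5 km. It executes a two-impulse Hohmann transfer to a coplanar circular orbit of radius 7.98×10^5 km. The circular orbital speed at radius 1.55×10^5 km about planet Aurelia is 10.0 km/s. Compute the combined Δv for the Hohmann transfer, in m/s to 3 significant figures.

Δv = 4830 m/s

From the circular-orbit relation v² = μ/r at r = 1.55×10^5 km: μ = v²r = (10.0)² × 1.55×10^5 = 1.55000×10^7 km³/s².
Transfer-ellipse semi-major axis a_t = (r₁ + r₂)/2 = (1.550×10^5 + 7.980×10^5)/2 = 4.765×10^5 km.
At r₁ the circular-orbit speed is v₁ = √(μ/r₁) = 10.000 km/s.
Transfer-orbit speed at r₁ (vis-viva): v_p = √[μ(2/r₁ − 1/a_t)] = 12.941 km/s.
First burn Δv₁ = |v_p − v₁| = 2.941 km/s.
At r₂, v₂ = √(μ/r₂) = 4.4072 km/s.
Transfer-orbit speed at r₂: v_a = √[μ(2/r₂ − 1/a_t)] = 2.5136 km/s.
Second burn Δv₂ = |v₂ − v_a| = 1.894 km/s.
Δv = Δv₁ + Δv₂ = 2.941 + 1.894 = 4.835 km/s.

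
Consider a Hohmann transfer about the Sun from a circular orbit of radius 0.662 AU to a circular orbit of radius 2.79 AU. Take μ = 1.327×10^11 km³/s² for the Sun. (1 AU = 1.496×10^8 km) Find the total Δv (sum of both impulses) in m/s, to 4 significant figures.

In km: r₁ = 0.662 × 1.496×10^8 = 9.90352×10^7 km; r₂ = 2.79 × 1.496×10^8 = 4.17384×10^8 km.
The Hohmann ellipse has a_t = (r₁ + r₂)/2 = 2.582096×10^8 km.
At r₁ the circular-orbit speed is v₁ = √(μ/r₁) = 36.605 km/s.
Transfer-orbit speed at r₁ (v² = μ(2/r − 1/a)): v_p = √[μ(2/r₁ − 1/a_t)] = 46.540 km/s.
First burn Δv₁ = |v_p − v₁| = 9.935 km/s.
At r₂, v₂ = √(μ/r₂) = 17.831 km/s.
Transfer-orbit speed at r₂: v_a = √[μ(2/r₂ − 1/a_t)] = 11.043 km/s.
Second burn Δv₂ = |v₂ − v_a| = 6.788 km/s.
Total Δv = Δv₁ + Δv₂ = 16.72 km/s.

Δv = 16720 m/s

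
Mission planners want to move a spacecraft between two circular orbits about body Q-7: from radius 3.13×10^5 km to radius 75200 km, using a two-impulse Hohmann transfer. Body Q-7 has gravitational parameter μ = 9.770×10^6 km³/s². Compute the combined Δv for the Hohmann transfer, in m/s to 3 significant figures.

Δv = 5190 m/s

Transfer-ellipse semi-major axis a_t = (r₁ + r₂)/2 = (3.130×10^5 + 75200)/2 = 1.941×10^5 km.
Circular speed at r₁: v₁ = √(μ/r₁) = √(9.770×10^6/3.130×10^5) = 5.587 km/s.
On the transfer ellipse at r₁, vis-viva equation gives v_a = √[μ(2/r₁ − 1/a_t)] = 3.478 km/s.
First burn Δv₁ = |v_a − v₁| = 2.109 km/s.
Circular speed at r₂: v₂ = √(μ/r₂) = 11.398 km/s.
Transfer-orbit speed at r₂: v_p = √[μ(2/r₂ − 1/a_t)] = 14.474 km/s.
Second burn Δv₂ = |v₂ − v_p| = 3.076 km/s.
Total Δv = Δv₁ + Δv₂ = 5.185 km/s.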